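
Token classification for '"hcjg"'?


Pattern: double-quoted sequence
Type: STRING_LITERAL


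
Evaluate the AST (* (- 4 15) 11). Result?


Evaluate inner: (- 4 15) = -11
Evaluate root: (* -11 11) = -121
Result: -121


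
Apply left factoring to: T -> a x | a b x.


Common prefix: 'a'
Factored: T -> a T', T' -> x | b x


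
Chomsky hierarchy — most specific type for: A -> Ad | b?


Left-linear: every RHS is a terminal or one nonterminal followed by a terminal
Classification: Type 3 (Regular)


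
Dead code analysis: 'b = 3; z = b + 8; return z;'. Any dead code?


b is read by z's definition; z is returned
No dead code


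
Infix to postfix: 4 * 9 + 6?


Left to right (same or higher precedence on left)
Postfix: 4 9 * 6 +


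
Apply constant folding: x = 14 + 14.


14 + 14 = 28 at compile time
Optimized: x = 28


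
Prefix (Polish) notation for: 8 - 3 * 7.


'*' binds tighter: tree is (- 8 (* 3 7))
Prefix: - 8 * 3 7


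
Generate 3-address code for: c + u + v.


Break into single-operator statements:
t1 = c + u
t2 = t1 + v


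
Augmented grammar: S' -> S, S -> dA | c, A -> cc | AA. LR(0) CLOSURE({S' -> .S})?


Start: S' -> .S
For each item with dot before a nonterminal B, add B -> .γ for every B-production
Closure: [S' -> .S, S -> .dA, S -> .c]


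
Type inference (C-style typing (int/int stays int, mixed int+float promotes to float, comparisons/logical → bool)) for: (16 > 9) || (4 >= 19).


Operand types: bool || bool
Rule: logical operators take bool operands and yield bool
Result type: bool


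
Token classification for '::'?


Pattern: operator symbol
Type: OPERATOR


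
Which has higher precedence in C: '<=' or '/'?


'/' is multiplicative (level 10); '<=' is relational (level 7)
Higher level binds tighter
'/' has higher precedence than '<='


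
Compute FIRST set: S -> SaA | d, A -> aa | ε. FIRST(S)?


Per alternative of S: FIRST(SaA) = {d}; FIRST(d) = {d}
FIRST(S) = {d}


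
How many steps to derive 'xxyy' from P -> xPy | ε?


Derivation: P => xPy => xxPyy => xxyy
Steps: 3


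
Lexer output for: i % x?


Scan left to right, longest-match per lexeme
Tokens: ID(i), OP(%), ID(x)


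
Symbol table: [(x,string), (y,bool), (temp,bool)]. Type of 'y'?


Lookup 'y' → type bool


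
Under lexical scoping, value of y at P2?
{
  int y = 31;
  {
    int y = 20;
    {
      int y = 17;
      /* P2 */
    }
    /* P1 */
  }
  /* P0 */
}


y declared in the same block as P2
y = 17


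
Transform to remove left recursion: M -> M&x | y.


Left-recursive alternatives: M&x; non-recursive: y
Introduce M': M -> yM', M' -> &xM' | ε


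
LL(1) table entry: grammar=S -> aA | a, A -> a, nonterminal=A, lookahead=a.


For [A, a]: 'a' ∈ FIRST(a)
Entry: A -> a


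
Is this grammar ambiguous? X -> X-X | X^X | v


'v-v^v' has two parse trees (no precedence encoded between - and ^)
Ambiguous


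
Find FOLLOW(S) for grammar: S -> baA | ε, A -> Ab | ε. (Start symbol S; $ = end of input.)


$ ∈ FOLLOW(S). For each A -> αBβ: add FIRST(β)\{ε} to FOLLOW(B); if β nullable, add FOLLOW(A).
FOLLOW(S) = {$}


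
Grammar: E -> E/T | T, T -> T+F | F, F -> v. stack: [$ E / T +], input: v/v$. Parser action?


no handle; shift 'v'
Action: shift


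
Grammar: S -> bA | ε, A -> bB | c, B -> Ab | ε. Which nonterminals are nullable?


A nonterminal is nullable iff some alternative derives ε (directly, or every symbol in it is nullable)
Nullable: {B, S}


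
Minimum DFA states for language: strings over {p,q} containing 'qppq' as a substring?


KMP-style automaton: 4 progress states + 1 absorbing accept = 5
Minimal DFA: 5 states


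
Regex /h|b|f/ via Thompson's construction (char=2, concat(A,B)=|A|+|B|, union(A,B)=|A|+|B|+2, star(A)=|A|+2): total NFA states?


Syntax tree has 3 char leaf(s), 2 union(s), 0 star(s)
chars contribute 3×2 = 6; each union adds +2; each star adds +2
Total: 6 + 4 + 0 = 10 states


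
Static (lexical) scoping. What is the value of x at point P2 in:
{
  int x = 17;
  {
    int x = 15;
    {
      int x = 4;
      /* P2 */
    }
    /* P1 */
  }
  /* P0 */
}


x declared in the same block as P2
x = 4


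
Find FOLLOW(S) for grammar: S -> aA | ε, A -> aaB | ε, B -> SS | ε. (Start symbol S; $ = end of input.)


$ ∈ FOLLOW(S). For each A -> αBβ: add FIRST(β)\{ε} to FOLLOW(B); if β nullable, add FOLLOW(A).
FOLLOW(S) = {$, a}


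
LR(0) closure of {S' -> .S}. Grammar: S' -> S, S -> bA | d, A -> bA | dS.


Start: S' -> .S
For each item with dot before a nonterminal B, add B -> .γ for every B-production
Closure: [S' -> .S, S -> .bA, S -> .d]


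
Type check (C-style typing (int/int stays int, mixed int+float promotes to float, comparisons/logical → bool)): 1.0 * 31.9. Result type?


Operand types: float * float
Rule: mixed int/float promotes to float; int/int stays int
Result type: float


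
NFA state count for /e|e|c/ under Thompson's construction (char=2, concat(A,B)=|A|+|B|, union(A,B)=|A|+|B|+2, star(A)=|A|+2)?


Syntax tree has 3 char leaf(s), 2 union(s), 0 star(s)
chars contribute 3×2 = 6; each union adds +2; each star adds +2
Total: 6 + 4 + 0 = 10 states


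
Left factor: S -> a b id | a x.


Common prefix: 'a'
Factored: S -> a S', S' -> b id | x


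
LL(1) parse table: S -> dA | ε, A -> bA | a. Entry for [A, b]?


For [A, b]: 'b' ∈ FIRST(bA)
Entry: A -> bA


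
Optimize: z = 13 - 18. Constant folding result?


13 - 18 = -5 at compile time
Optimized: z = -5


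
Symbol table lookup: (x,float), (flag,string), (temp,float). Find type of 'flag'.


Lookup 'flag' → type string


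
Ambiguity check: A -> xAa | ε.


balanced x^n…a^n: each string has a unique parse
Unambiguous


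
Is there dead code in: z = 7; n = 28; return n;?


z is assigned but never read
Dead: 'z = 7'


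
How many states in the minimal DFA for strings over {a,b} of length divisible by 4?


Track length mod 4: states 0..3, accept at 0
Minimal DFA: 4 states


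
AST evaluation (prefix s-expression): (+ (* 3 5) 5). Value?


Evaluate inner: (* 3 5) = 15
Evaluate root: (+ 15 5) = 20
Result: 20


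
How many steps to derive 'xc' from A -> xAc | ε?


Derivation: A => xAc => xc
Steps: 2


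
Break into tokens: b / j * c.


Scan left to right, longest-match per lexeme
Tokens: ID(b), OP(/), ID(j), OP(*), ID(c)


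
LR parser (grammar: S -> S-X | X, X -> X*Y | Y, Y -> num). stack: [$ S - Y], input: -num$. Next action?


'Y' (not preceded by X*) is the handle for X -> Y
Action: reduce (X -> Y)


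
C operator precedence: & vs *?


'*' is multiplicative (level 10); '&' is bitwise AND (level 5)
Higher level binds tighter
'*' has higher precedence than '&'


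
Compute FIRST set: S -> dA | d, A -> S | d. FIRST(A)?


Per alternative of A: FIRST(S) = {d}; FIRST(d) = {d}
FIRST(A) = {d}


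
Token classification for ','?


Pattern: delimiter/punctuation
Type: PUNCTUATION


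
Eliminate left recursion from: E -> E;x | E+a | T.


Left-recursive alternatives: E;x, E+a; non-recursive: T
Introduce E': E -> TE', E' -> ;xE' | +aE' | ε


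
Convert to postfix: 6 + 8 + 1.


Left to right (same or higher precedence on left)
Postfix: 6 8 + 1 +


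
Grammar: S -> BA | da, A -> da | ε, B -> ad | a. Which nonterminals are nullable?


A nonterminal is nullable iff some alternative derives ε (directly, or every symbol in it is nullable)
Nullable: {A}


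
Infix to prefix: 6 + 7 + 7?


left-to-right (same/higher precedence on left): tree is (+ (+ 6 7) 7)
Prefix: + + 6 7 7


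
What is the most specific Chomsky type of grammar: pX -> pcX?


LHS has context (more than one symbol) and |LHS| ≤ |RHS|
Classification: Type 1 (Context-Sensitive)


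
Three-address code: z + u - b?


Break into single-operator statements:
t1 = z + u
t2 = t1 - b


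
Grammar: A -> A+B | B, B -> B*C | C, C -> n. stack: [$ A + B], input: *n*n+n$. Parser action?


'*' can extend B; shift to build B -> B*C
Action: shift


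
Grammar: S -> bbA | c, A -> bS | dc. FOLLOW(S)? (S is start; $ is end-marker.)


$ ∈ FOLLOW(S). For each A -> αBβ: add FIRST(β)\{ε} to FOLLOW(B); if β nullable, add FOLLOW(A).
FOLLOW(S) = {$}


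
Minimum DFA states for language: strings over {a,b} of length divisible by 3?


Track length mod 3: states 0..2, accept at 0
Minimal DFA: 3 states


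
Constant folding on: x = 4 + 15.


4 + 15 = 19 at compile time
Optimized: x = 19


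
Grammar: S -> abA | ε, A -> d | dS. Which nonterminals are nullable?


A nonterminal is nullable iff some alternative derives ε (directly, or every symbol in it is nullable)
Nullable: {S}


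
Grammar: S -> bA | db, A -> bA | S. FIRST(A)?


Per alternative of A: FIRST(bA) = {b}; FIRST(S) = {b, d}
FIRST(A) = {b, d}


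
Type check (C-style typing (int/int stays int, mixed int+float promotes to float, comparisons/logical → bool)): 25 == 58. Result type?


Operand types: int == int
Rule: comparison yields bool
Result type: bool


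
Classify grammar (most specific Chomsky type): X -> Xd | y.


Left-linear: every RHS is a terminal or one nonterminal followed by a terminal
Classification: Type 3 (Regular)


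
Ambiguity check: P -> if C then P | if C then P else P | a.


dangling else: 'if C then if C then a else a' parses two ways
Ambiguous


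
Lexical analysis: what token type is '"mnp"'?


Pattern: double-quoted sequence
Type: STRING_LITERAL


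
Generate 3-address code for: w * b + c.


Break into single-operator statements:
t1 = w * b
t2 = t1 + c


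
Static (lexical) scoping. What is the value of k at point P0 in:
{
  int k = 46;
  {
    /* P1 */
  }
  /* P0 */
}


k declared in the same block as P0
k = 46


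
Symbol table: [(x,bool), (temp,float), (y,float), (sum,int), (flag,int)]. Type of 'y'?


Lookup 'y' → type float


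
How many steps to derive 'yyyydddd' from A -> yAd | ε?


Derivation: A => yAd => yyAdd => yyyAddd => yyyyAdddd => yyyydddd
Steps: 5


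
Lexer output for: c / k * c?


Scan left to right, longest-match per lexeme
Tokens: ID(c), OP(/), ID(k), OP(*), ID(c)


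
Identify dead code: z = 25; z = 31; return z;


first assignment to z is overwritten before any read
Dead: 'z = 25'


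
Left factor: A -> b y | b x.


Common prefix: 'b'
Factored: A -> b A', A' -> y | x


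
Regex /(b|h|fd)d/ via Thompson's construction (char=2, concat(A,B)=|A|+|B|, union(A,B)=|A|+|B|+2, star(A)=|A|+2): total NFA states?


Syntax tree has 5 char leaf(s), 2 union(s), 0 star(s)
chars contribute 5×2 = 10; each union adds +2; each star adds +2
Total: 10 + 4 + 0 = 14 states


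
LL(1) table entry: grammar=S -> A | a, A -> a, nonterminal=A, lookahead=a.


For [A, a]: 'a' ∈ FIRST(a)
Entry: A -> a


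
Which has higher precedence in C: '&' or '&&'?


'&' is bitwise AND (level 5); '&&' is logical AND (level 2)
Higher level binds tighter
'&' has higher precedence than '&&'


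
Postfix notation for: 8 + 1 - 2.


Left to right (same or higher precedence on left)
Postfix: 8 1 + 2 -


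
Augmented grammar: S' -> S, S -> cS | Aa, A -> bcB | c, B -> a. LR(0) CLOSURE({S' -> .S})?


Start: S' -> .S
For each item with dot before a nonterminal B, add B -> .γ for every B-production
Closure: [S' -> .S, S -> .cS, S -> .Aa, A -> .bcB, A -> .c]


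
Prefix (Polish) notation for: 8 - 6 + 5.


left-to-right (same/higher precedence on left): tree is (+ (- 8 6) 5)
Prefix: + - 8 6 5


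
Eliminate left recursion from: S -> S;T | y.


Left-recursive alternatives: S;T; non-recursive: y
Introduce S': S -> yS', S' -> ;TS' | ε


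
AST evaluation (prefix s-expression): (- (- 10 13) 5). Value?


Evaluate inner: (- 10 13) = -3
Evaluate root: (- -3 5) = -8
Result: -8


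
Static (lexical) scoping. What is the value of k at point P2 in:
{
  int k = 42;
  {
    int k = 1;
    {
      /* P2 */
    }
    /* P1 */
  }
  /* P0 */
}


P2's block does not declare k; resolves to the enclosing declaration at depth 1
k = 1


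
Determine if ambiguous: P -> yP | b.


right-linear, alternatives start with distinct terminals 'y' vs 'b': unique leftmost derivation
Unambiguous


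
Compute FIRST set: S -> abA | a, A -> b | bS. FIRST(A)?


Per alternative of A: FIRST(b) = {b}; FIRST(bS) = {b}
FIRST(A) = {b}


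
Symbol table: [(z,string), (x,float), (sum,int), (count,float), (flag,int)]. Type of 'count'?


Lookup 'count' → type float


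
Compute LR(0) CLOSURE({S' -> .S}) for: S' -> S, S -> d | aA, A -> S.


Start: S' -> .S
For each item with dot before a nonterminal B, add B -> .γ for every B-production
Closure: [S' -> .S, S -> .d, S -> .aA]


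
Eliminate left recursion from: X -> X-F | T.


Left-recursive alternatives: X-F; non-recursive: T
Introduce X': X -> TX', X' -> -FX' | ε


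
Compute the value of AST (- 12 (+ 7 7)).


Evaluate inner: (+ 7 7) = 14
Evaluate root: (- 12 14) = -2
Result: -2


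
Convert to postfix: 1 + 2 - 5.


Left to right (same or higher precedence on left)
Postfix: 1 2 + 5 -


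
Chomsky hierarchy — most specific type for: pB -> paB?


LHS has context (more than one symbol) and |LHS| ≤ |RHS|
Classification: Type 1 (Context-Sensitive)


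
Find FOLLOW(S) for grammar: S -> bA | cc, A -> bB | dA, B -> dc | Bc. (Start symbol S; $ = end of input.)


$ ∈ FOLLOW(S). For each A -> αBβ: add FIRST(β)\{ε} to FOLLOW(B); if β nullable, add FOLLOW(A).
FOLLOW(S) = {$}


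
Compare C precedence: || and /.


'/' is multiplicative (level 10); '||' is logical OR (level 1)
Higher level binds tighter
'/' has higher precedence than '||'


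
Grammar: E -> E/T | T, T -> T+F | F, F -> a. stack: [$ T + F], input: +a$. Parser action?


handle 'T+F' on top
Action: reduce (T -> T+F)


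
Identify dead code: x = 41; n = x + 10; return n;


x is read by n's definition; n is returned
No dead code


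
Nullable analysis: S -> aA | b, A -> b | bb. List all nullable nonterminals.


A nonterminal is nullable iff some alternative derives ε (directly, or every symbol in it is nullable)
Nullable: {}


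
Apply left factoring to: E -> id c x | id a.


Common prefix: 'id'
Factored: E -> id E', E' -> c x | a


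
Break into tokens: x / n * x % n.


Scan left to right, longest-match per lexeme
Tokens: ID(x), OP(/), ID(n), OP(*), ID(x), OP(%), ID(n)


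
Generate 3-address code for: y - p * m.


Break into single-operator statements:
t1 = p * m
t2 = y - t1


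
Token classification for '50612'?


Pattern: digits only
Type: INTEGER_LITERAL


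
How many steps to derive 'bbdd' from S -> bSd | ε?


Derivation: S => bSd => bbSdd => bbdd
Steps: 3


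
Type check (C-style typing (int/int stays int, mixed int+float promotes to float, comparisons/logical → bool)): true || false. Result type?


Operand types: bool || bool
Rule: logical operators take bool operands and yield bool
Result type: bool


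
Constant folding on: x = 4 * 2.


4 * 2 = 8 at compile time
Optimized: x = 8


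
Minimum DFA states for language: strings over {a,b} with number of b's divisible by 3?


Track (count of b) mod 3: states 0..2, accept at 0
Minimal DFA: 3 states


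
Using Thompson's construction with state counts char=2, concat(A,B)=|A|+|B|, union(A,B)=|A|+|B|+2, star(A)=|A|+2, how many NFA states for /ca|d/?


Syntax tree has 3 char leaf(s), 1 union(s), 0 star(s)
chars contribute 3×2 = 6; each union adds +2; each star adds +2
Total: 6 + 2 + 0 = 8 states


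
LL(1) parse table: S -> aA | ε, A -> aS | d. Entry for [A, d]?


For [A, d]: 'd' ∈ FIRST(d)
Entry: A -> d


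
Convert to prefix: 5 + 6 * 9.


'*' binds tighter: tree is (+ 5 (* 6 9))
Prefix: + 5 * 6 9


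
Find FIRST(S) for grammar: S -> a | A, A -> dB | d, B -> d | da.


Per alternative of S: FIRST(a) = {a}; FIRST(A) = {d}
FIRST(S) = {a, d}


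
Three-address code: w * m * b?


Break into single-operator statements:
t1 = w * m
t2 = t1 * b


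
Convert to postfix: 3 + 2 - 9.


Left to right (same or higher precedence on left)
Postfix: 3 2 + 9 -


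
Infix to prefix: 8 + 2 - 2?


left-to-right (same/higher precedence on left): tree is (- (+ 8 2) 2)
Prefix: - + 8 2 2


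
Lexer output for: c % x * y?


Scan left to right, longest-match per lexeme
Tokens: ID(c), OP(%), ID(x), OP(*), ID(y)


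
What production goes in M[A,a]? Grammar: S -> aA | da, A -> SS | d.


For [A, a]: 'a' ∈ FIRST(SS)
Entry: A -> SS


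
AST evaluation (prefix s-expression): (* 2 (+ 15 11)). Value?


Evaluate inner: (+ 15 11) = 26
Evaluate root: (* 2 26) = 52
Result: 52


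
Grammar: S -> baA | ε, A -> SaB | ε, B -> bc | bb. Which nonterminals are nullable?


A nonterminal is nullable iff some alternative derives ε (directly, or every symbol in it is nullable)
Nullable: {A, S}


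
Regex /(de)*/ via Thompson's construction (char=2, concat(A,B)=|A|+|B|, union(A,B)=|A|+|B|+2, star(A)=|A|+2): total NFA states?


Syntax tree has 2 char leaf(s), 0 union(s), 1 star(s)
chars contribute 2×2 = 4; each union adds +2; each star adds +2
Total: 4 + 0 + 2 = 6 states


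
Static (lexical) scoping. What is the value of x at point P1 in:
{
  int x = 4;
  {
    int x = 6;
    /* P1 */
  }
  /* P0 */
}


x declared in the same block as P1
x = 6


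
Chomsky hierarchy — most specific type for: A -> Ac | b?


Left-linear: every RHS is a terminal or one nonterminal followed by a terminal
Classification: Type 3 (Regular)


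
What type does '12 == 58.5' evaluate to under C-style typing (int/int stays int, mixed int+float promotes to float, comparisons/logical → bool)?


Operand types: int == float
Rule: comparison yields bool
Result type: bool


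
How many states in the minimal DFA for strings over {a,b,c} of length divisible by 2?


Track length mod 2: states 0..1, accept at 0
Minimal DFA: 2 states


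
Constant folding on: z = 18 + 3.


18 + 3 = 21 at compile time
Optimized: z = 21


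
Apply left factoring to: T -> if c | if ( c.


Common prefix: 'if'
Factored: T -> if T', T' -> c | ( c


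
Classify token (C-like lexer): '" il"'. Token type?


Pattern: double-quoted sequence
Type: STRING_LITERAL


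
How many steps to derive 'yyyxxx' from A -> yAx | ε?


Derivation: A => yAx => yyAxx => yyyAxxx => yyyxxx
Steps: 4


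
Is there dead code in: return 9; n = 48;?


statement follows a return and is unreachable
Dead: 'n = 48'


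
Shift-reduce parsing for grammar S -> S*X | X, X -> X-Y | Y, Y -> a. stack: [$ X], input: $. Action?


lookahead ∉ {-} so X won't extend; reduce S -> X
Action: reduce (S -> X)


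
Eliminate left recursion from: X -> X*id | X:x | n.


Left-recursive alternatives: X*id, X:x; non-recursive: n
Introduce X': X -> nX', X' -> *idX' | :xX' | ε


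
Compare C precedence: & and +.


'+' is additive (level 9); '&' is bitwise AND (level 5)
Higher level binds tighter
'+' has higher precedence than '&'


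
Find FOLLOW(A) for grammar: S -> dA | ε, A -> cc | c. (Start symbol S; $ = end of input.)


$ ∈ FOLLOW(S). For each A -> αBβ: add FIRST(β)\{ε} to FOLLOW(B); if β nullable, add FOLLOW(A).
FOLLOW(A) = {$}


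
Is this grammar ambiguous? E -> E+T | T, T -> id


precedence layered via separate nonterminal T: deterministic
Unambiguous


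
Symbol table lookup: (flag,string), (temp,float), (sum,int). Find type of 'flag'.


Lookup 'flag' → type string


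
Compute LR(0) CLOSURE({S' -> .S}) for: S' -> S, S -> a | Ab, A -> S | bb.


Start: S' -> .S
For each item with dot before a nonterminal B, add B -> .γ for every B-production
Closure: [S' -> .S, S -> .a, S -> .Ab, A -> .S, A -> .bb]


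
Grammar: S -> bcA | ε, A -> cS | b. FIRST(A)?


Per alternative of A: FIRST(cS) = {c}; FIRST(b) = {b}
FIRST(A) = {b, c}


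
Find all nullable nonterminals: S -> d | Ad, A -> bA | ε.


A nonterminal is nullable iff some alternative derives ε (directly, or every symbol in it is nullable)
Nullable: {A}


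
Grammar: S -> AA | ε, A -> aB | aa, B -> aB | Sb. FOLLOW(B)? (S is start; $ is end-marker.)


$ ∈ FOLLOW(S). For each A -> αBβ: add FIRST(β)\{ε} to FOLLOW(B); if β nullable, add FOLLOW(A).
FOLLOW(B) = {$, a, b}


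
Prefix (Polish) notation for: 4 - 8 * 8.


'*' binds tighter: tree is (- 4 (* 8 8))
Prefix: - 4 * 8 8


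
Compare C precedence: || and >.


'>' is relational (level 7); '||' is logical OR (level 1)
Higher level binds tighter
'>' has higher precedence than '||'


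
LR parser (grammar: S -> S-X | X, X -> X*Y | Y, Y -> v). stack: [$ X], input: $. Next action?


lookahead ∉ {*} so X won't extend; reduce S -> X
Action: reduce (S -> X)


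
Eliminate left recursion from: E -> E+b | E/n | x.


Left-recursive alternatives: E+b, E/n; non-recursive: x
Introduce E': E -> xE', E' -> +bE' | /nE' | ε


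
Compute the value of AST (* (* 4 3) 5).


Evaluate inner: (* 4 3) = 12
Evaluate root: (* 12 5) = 60
Result: 60


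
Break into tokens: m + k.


Scan left to right, longest-match per lexeme
Tokens: ID(m), OP(+), ID(k)


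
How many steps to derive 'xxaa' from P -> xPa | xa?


Derivation: P => xPa => xxaa
Steps: 2


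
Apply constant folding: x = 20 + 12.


20 + 12 = 32 at compile time
Optimized: x = 32


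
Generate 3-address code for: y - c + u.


Break into single-operator statements:
t1 = y - c
t2 = t1 + u


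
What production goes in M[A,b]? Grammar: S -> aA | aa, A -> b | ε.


For [A, b]: 'b' ∈ FIRST(b)
Entry: A -> b


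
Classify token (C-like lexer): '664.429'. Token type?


Pattern: digits with a decimal point
Type: FLOAT_LITERAL


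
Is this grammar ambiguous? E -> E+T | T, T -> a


precedence layered via separate nonterminal T: deterministic
Unambiguous


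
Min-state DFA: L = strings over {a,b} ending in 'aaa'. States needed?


Track the longest suffix of input matching a prefix of 'aaa': 4 classes (prefixes of length 0..3)
Minimal DFA: 4 states


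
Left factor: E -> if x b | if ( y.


Common prefix: 'if'
Factored: E -> if E', E' -> x b | ( y


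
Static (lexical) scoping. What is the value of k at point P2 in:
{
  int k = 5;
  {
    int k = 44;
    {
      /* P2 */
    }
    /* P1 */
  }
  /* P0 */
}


P2's block does not declare k; resolves to the enclosing declaration at depth 1
k = 44


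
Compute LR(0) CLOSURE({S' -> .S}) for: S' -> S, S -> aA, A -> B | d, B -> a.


Start: S' -> .S
For each item with dot before a nonterminal B, add B -> .γ for every B-production
Closure: [S' -> .S, S -> .aA]


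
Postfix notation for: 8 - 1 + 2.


Left to right (same or higher precedence on left)
Postfix: 8 1 - 2 +


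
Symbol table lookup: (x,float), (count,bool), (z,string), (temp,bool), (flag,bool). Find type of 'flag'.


Lookup 'flag' → type bool


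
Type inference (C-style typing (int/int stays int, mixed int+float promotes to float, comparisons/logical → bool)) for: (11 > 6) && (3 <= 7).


Operand types: bool && bool
Rule: logical operators take bool operands and yield bool
Result type: bool


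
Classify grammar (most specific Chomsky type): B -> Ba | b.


Left-linear: every RHS is a terminal or one nonterminal followed by a terminal
Classification: Type 3 (Regular)


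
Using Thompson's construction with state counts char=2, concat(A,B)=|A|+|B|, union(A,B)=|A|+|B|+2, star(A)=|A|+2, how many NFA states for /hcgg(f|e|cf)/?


Syntax tree has 8 char leaf(s), 2 union(s), 0 star(s)
chars contribute 8×2 = 16; each union adds +2; each star adds +2
Total: 16 + 4 + 0 = 20 states


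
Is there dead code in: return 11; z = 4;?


statement follows a return and is unreachable
Dead: 'z = 4'


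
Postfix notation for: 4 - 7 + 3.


Left to right (same or higher precedence on left)
Postfix: 4 7 - 3 +


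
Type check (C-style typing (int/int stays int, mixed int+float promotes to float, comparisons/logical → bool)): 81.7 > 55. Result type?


Operand types: float > int
Rule: comparison yields bool
Result type: bool


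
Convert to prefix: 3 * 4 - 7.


left-to-right (same/higher precedence on left): tree is (- (* 3 4) 7)
Prefix: - * 3 4 7


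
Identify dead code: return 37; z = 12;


statement follows a return and is unreachable
Dead: 'z = 12'


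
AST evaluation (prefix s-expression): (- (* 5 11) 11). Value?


Evaluate inner: (* 5 11) = 55
Evaluate root: (- 55 11) = 44
Result: 44


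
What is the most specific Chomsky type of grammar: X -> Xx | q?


Left-linear: every RHS is a terminal or one nonterminal followed by a terminal
Classification: Type 3 (Regular)


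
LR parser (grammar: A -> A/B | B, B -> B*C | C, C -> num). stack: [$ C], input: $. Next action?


'C' (not preceded by B*) is the handle for B -> C
Action: reduce (B -> C)


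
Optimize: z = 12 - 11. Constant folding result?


12 - 11 = 1 at compile time
Optimized: z = 1


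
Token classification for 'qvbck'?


Pattern: letter/underscore followed by alphanumerics, not a keyword
Type: IDENTIFIER


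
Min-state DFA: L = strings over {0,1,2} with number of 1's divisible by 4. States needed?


Track (count of 1) mod 4: states 0..3, accept at 0
Minimal DFA: 4 states


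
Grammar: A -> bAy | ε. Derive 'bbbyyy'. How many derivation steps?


Derivation: A => bAy => bbAyy => bbbAyyy => bbbyyy
Steps: 4


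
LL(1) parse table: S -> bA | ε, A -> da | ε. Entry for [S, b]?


For [S, b]: 'b' ∈ FIRST(bA)
Entry: S -> bA


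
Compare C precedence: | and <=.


'<=' is relational (level 7); '|' is bitwise OR (level 3)
Higher level binds tighter
'<=' has higher precedence than '|'


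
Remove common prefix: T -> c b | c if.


Common prefix: 'c'
Factored: T -> c T', T' -> b | if


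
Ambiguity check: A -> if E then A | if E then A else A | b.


dangling else: 'if E then if E then b else b' parses two ways
Ambiguous


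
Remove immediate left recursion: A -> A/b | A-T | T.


Left-recursive alternatives: A/b, A-T; non-recursive: T
Introduce A': A -> TA', A' -> /bA' | -TA' | ε


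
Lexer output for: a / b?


Scan left to right, longest-match per lexeme
Tokens: ID(a), OP(/), ID(b)


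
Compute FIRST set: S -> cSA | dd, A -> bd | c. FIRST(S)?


Per alternative of S: FIRST(cSA) = {c}; FIRST(dd) = {d}
FIRST(S) = {c, d}


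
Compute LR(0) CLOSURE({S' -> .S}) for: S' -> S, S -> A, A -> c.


Start: S' -> .S
For each item with dot before a nonterminal B, add B -> .γ for every B-production
Closure: [S' -> .S, S -> .A, A -> .c]


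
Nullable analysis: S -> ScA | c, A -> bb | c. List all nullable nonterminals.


A nonterminal is nullable iff some alternative derives ε (directly, or every symbol in it is nullable)
Nullable: {}


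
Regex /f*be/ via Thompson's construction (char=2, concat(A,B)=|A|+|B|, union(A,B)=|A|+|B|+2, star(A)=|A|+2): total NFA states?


Syntax tree has 3 char leaf(s), 0 union(s), 1 star(s)
chars contribute 3×2 = 6; each union adds +2; each star adds +2
Total: 6 + 0 + 2 = 8 states


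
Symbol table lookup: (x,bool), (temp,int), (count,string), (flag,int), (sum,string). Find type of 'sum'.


Lookup 'sum' → type string


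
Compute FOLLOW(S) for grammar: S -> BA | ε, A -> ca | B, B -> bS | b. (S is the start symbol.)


$ ∈ FOLLOW(S). For each A -> αBβ: add FIRST(β)\{ε} to FOLLOW(B); if β nullable, add FOLLOW(A).
FOLLOW(S) = {$, b, c}


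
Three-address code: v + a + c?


Break into single-operator statements:
t1 = v + a
t2 = t1 + c


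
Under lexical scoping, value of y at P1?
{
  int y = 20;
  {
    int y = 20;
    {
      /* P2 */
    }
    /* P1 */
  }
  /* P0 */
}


y declared in the same block as P1
y = 20


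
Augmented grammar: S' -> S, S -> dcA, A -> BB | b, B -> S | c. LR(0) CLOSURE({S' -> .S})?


Start: S' -> .S
For each item with dot before a nonterminal B, add B -> .γ for every B-production
Closure: [S' -> .S, S -> .dcA]


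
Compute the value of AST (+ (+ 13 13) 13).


Evaluate inner: (+ 13 13) = 26
Evaluate root: (+ 26 13) = 39
Result: 39


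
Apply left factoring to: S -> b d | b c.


Common prefix: 'b'
Factored: S -> b S', S' -> d | c


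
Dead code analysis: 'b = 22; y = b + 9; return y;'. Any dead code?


b is read by y's definition; y is returned
No dead code


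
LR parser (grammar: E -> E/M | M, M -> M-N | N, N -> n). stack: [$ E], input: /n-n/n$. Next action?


shift '/' to continue E -> E/M
Action: shift


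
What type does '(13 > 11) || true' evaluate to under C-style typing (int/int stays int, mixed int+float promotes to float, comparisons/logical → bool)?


Operand types: bool || bool
Rule: logical operators take bool operands and yield bool
Result type: bool


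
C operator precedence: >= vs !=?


'>=' is relational (level 7); '!=' is equality (level 6)
Higher level binds tighter
'>=' has higher precedence than '!='


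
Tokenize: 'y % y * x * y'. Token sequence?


Scan left to right, longest-match per lexeme
Tokens: ID(y), OP(%), ID(y), OP(*), ID(x), OP(*), ID(y)


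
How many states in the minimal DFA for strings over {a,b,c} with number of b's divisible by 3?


Track (count of b) mod 3: states 0..2, accept at 0
Minimal DFA: 3 states


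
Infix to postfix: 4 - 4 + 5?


Left to right (same or higher precedence on left)
Postfix: 4 4 - 5 +


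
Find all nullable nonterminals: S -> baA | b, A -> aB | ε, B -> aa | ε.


A nonterminal is nullable iff some alternative derives ε (directly, or every symbol in it is nullable)
Nullable: {A, B}


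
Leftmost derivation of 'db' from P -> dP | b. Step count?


Derivation: P => dP => db
Steps: 2


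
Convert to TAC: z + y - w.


Break into single-operator statements:
t1 = z + y
t2 = t1 - w


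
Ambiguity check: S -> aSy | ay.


balanced a^n…y^n: each string has a unique parse
Unambiguous


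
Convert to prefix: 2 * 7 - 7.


left-to-right (same/higher precedence on left): tree is (- (* 2 7) 7)
Prefix: - * 2 7 7


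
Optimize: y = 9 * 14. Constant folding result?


9 * 14 = 126 at compile time
Optimized: y = 126


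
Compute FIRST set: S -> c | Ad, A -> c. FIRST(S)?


Per alternative of S: FIRST(c) = {c}; FIRST(Ad) = {c}
FIRST(S) = {c}


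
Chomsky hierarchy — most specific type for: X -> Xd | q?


Left-linear: every RHS is a terminal or one nonterminal followed by a terminal
Classification: Type 3 (Regular)


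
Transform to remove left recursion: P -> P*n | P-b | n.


Left-recursive alternatives: P*n, P-b; non-recursive: n
Introduce P': P -> nP', P' -> *nP' | -bP' | ε


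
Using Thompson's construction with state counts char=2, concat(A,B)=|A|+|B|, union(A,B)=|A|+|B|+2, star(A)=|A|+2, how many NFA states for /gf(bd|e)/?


Syntax tree has 5 char leaf(s), 1 union(s), 0 star(s)
chars contribute 5×2 = 10; each union adds +2; each star adds +2
Total: 10 + 2 + 0 = 12 states


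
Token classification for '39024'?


Pattern: digits only
Type: INTEGER_LITERAL


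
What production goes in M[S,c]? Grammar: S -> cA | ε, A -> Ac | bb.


For [S, c]: 'c' ∈ FIRST(cA)
Entry: S -> cA


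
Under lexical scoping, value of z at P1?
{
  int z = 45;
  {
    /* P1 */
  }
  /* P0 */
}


P1's block does not declare z; resolves to the enclosing declaration at depth 0
z = 45


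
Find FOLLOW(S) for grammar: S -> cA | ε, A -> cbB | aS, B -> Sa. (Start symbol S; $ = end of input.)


$ ∈ FOLLOW(S). For each A -> αBβ: add FIRST(β)\{ε} to FOLLOW(B); if β nullable, add FOLLOW(A).
FOLLOW(S) = {$, a}


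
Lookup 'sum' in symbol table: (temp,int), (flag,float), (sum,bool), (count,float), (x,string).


Lookup 'sum' → type bool


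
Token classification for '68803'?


Pattern: digits only
Type: INTEGER_LITERAL


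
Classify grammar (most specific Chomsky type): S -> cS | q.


Right-linear: every RHS is a terminal or a terminal followed by one nonterminal
Classification: Type 3 (Regular)


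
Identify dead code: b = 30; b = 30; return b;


first assignment to b is overwritten before any read
Dead: 'b = 30'


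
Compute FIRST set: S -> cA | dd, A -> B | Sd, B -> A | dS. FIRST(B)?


Per alternative of B: FIRST(A) = {c, d}; FIRST(dS) = {d}
FIRST(B) = {c, d}


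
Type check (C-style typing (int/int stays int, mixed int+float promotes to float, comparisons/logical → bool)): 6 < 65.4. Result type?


Operand types: int < float
Rule: comparison yields bool
Result type: bool


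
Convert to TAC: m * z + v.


Break into single-operator statements:
t1 = m * z
t2 = t1 + v


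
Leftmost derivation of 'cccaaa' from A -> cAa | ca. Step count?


Derivation: A => cAa => ccAaa => cccaaa
Steps: 3


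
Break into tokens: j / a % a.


Scan left to right, longest-match per lexeme
Tokens: ID(j), OP(/), ID(a), OP(%), ID(a)


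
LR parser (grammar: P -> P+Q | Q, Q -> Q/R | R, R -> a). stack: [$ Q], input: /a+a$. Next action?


shift '/' to continue Q -> Q/R
Action: shift


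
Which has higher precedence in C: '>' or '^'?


'>' is relational (level 7); '^' is bitwise XOR (level 4)
Higher level binds tighter
'>' has higher precedence than '^'


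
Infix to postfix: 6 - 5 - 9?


Left to right (same or higher precedence on left)
Postfix: 6 5 - 9 -


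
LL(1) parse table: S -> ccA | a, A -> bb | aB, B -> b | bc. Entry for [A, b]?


For [A, b]: 'b' ∈ FIRST(bb)
Entry: A -> bb


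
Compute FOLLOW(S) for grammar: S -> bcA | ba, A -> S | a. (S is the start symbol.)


$ ∈ FOLLOW(S). For each A -> αBβ: add FIRST(β)\{ε} to FOLLOW(B); if β nullable, add FOLLOW(A).
FOLLOW(S) = {$}


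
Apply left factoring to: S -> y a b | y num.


Common prefix: 'y'
Factored: S -> y S', S' -> a b | num


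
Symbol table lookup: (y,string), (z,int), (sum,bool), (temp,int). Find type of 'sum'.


Lookup 'sum' → type bool


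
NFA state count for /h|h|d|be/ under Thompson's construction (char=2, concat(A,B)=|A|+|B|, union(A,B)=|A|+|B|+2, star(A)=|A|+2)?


Syntax tree has 5 char leaf(s), 3 union(s), 0 star(s)
chars contribute 5×2 = 10; each union adds +2; each star adds +2
Total: 10 + 6 + 0 = 16 states


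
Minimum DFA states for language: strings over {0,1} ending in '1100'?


Track the longest suffix of input matching a prefix of '1100': 5 classes (prefixes of length 0..4)
Minimal DFA: 5 states


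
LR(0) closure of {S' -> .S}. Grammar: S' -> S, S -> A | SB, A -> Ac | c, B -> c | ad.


Start: S' -> .S
For each item with dot before a nonterminal B, add B -> .γ for every B-production
Closure: [S' -> .S, S -> .A, S -> .SB, A -> .Ac, A -> .c]


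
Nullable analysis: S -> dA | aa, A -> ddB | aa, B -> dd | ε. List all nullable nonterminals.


A nonterminal is nullable iff some alternative derives ε (directly, or every symbol in it is nullable)
Nullable: {B}


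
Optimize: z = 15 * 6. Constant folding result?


15 * 6 = 90 at compile time
Optimized: z = 90


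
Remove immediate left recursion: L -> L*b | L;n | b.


Left-recursive alternatives: L*b, L;n; non-recursive: b
Introduce L': L -> bL', L' -> *bL' | ;nL' | ε


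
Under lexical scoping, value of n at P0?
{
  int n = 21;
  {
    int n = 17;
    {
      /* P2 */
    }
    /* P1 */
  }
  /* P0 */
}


n declared in the same block as P0
n = 21


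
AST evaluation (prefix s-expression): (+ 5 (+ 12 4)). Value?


Evaluate inner: (+ 12 4) = 16
Evaluate root: (+ 5 16) = 21
Result: 21


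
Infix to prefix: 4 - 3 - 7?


left-to-right (same/higher precedence on left): tree is (- (- 4 3) 7)
Prefix: - - 4 3 7


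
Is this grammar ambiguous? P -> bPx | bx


balanced b^n…x^n: each string has a unique parse
Unambiguous


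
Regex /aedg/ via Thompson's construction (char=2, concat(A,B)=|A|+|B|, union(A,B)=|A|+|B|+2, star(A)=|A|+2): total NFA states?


Syntax tree has 4 char leaf(s), 0 union(s), 0 star(s)
chars contribute 4×2 = 8; each union adds +2; each star adds +2
Total: 8 + 0 + 0 = 8 states


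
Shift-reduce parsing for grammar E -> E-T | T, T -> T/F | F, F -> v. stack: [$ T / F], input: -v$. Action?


handle 'T/F' on top
Action: reduce (T -> T/F)


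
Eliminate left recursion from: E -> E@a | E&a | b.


Left-recursive alternatives: E@a, E&a; non-recursive: b
Introduce E': E -> bE', E' -> @aE' | &aE' | ε


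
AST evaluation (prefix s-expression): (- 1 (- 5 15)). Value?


Evaluate inner: (- 5 15) = -10
Evaluate root: (- 1 -10) = 11
Result: 11


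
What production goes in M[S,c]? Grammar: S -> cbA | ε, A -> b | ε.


For [S, c]: 'c' ∈ FIRST(cbA)
Entry: S -> cbA


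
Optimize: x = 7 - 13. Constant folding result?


7 - 13 = -6 at compile time
Optimized: x = -6


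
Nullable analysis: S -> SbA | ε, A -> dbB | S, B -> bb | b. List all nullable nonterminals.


A nonterminal is nullable iff some alternative derives ε (directly, or every symbol in it is nullable)
Nullable: {A, S}


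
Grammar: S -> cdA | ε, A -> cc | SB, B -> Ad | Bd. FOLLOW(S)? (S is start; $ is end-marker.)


$ ∈ FOLLOW(S). For each A -> αBβ: add FIRST(β)\{ε} to FOLLOW(B); if β nullable, add FOLLOW(A).
FOLLOW(S) = {$, c}


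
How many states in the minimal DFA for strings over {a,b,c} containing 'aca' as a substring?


KMP-style automaton: 3 progress states + 1 absorbing accept = 4
Minimal DFA: 4 states


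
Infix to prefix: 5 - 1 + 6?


left-to-right (same/higher precedence on left): tree is (+ (- 5 1) 6)
Prefix: + - 5 1 6


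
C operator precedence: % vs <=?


'%' is multiplicative (level 10); '<=' is relational (level 7)
Higher level binds tighter
'%' has higher precedence than '<='


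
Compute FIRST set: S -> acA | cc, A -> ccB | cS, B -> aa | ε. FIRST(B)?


Per alternative of B: FIRST(aa) = {a}; FIRST(ε) = {ε}
FIRST(B) = {a, ε}


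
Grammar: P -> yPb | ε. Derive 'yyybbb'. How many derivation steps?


Derivation: P => yPb => yyPbb => yyyPbbb => yyybbb
Steps: 4


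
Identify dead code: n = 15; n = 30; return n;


first assignment to n is overwritten before any read
Dead: 'n = 15'


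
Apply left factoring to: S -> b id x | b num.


Common prefix: 'b'
Factored: S -> b S', S' -> id x | num


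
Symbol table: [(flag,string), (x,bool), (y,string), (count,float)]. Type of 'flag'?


Lookup 'flag' → type string


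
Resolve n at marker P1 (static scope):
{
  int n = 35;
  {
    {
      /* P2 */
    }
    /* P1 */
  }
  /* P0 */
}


P1's block does not declare n; resolves to the enclosing declaration at depth 0
n = 35


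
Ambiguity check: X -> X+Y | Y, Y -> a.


precedence layered via separate nonterminal Y: deterministic
Unambiguous


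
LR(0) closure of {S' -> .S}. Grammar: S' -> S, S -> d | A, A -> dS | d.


Start: S' -> .S
For each item with dot before a nonterminal B, add B -> .γ for every B-production
Closure: [S' -> .S, S -> .d, S -> .A, A -> .dS, A -> .d]


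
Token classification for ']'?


Pattern: delimiter/punctuation
Type: PUNCTUATION


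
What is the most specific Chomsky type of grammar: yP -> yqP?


LHS has context (more than one symbol) and |LHS| ≤ |RHS|
Classification: Type 1 (Context-Sensitive)
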